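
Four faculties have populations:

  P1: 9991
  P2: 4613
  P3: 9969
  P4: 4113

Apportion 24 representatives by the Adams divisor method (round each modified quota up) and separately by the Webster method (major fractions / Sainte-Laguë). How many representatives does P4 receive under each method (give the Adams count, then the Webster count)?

Adams: P1 8, P2 4, P3 8, P4 4.
Webster: P1 9, P2 4, P3 8, P4 3.
P4 gets 4 under Adams and 3 under Webster.

4 and 3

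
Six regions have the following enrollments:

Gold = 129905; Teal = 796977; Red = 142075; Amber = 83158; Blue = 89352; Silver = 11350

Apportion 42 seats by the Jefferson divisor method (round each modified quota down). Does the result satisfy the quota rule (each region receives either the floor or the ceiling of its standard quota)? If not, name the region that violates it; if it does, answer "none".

Teal

Standard quotas: Gold 4.355, Teal 26.718, Red 4.763, Amber 2.788, Blue 2.995, Silver 0.381.
Jefferson allocation: Gold 4, Teal 28, Red 5, Amber 2, Blue 3, Silver 0.
Teal has quota 26.718 (lower 26, upper 27) but receives 28 — outside the quota interval.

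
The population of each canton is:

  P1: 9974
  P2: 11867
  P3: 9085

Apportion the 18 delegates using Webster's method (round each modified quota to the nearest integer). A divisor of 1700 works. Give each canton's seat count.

P1 6; P2 7; P3 5

With modified divisor 1700: modified quotas P1 5.867, P2 6.981, P3 5.344.
Rounding to the nearest integer: P1 6, P2 7, P3 5 (total 18).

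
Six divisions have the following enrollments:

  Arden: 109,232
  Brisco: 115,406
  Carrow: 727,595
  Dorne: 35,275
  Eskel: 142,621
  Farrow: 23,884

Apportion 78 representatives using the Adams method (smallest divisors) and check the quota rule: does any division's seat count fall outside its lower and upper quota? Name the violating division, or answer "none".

Carrow

Standard quotas: Arden 7.383, Brisco 7.800, Carrow 49.178, Dorne 2.384, Eskel 9.640, Farrow 1.614.
Adams allocation: Arden 8, Brisco 8, Carrow 47, Dorne 3, Eskel 10, Farrow 2.
Carrow has quota 49.178 (lower 49, upper 50) but receives 47 — outside the quota interval.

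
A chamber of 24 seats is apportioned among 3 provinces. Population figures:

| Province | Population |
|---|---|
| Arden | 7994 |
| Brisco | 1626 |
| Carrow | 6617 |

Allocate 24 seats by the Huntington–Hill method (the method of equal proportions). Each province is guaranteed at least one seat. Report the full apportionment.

Arden 12, Brisco 2, Carrow 10

With divisor 680: modified quotas Arden 11.756, Brisco 2.391, Carrow 9.731.
Geometric-mean thresholds: Arden √(11·12)=11.489, Brisco √(2·3)=2.449, Carrow √(9·10)=9.487.
Each quota rounded against its threshold gives Arden 12, Brisco 2, Carrow 10 (total 24).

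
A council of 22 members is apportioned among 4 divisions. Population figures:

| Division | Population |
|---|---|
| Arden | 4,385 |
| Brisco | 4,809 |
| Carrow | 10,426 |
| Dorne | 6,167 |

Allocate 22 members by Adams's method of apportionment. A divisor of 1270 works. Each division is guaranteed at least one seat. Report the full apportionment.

Arden 4, Brisco 4, Carrow 9, Dorne 5

With modified divisor 1270: modified quotas Arden 3.453, Brisco 3.787, Carrow 8.209, Dorne 4.856.
Rounding up: Arden 4, Brisco 4, Carrow 9, Dorne 5 (total 22).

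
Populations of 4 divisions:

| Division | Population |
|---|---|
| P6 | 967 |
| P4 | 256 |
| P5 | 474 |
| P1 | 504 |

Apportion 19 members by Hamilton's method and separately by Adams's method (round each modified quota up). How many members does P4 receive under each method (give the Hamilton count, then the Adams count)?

Hamilton: P6 8, P4 2, P5 4, P1 5.
Adams: P6 8, P4 3, P5 4, P1 4.
P4 gets 2 under Hamilton and 3 under Adams.

2 and 3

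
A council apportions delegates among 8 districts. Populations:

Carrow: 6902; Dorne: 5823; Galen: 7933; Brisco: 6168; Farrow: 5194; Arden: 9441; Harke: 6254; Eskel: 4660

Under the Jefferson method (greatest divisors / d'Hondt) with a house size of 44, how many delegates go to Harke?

5

Standard divisor 52375/44 ≈ 1190.341; standard quotas: Carrow 5.798, Dorne 4.892, Galen 6.664, Brisco 5.182, Farrow 4.363, Arden 7.931, Harke 5.254, Eskel 3.915.
Rounding down gives 5, 4, 6, 5, 4, 7, 5, 3 = 39 seats, so the divisor must be adjusted.
With modified divisor 1100: modified quotas Carrow 6.275, Dorne 5.294, Galen 7.212, Brisco 5.607, Farrow 4.722, Arden 8.583, Harke 5.685, Eskel 4.236.
Rounding down: Carrow 6, Dorne 5, Galen 7, Brisco 5, Farrow 4, Arden 8, Harke 5, Eskel 4 (total 44).
Harke receives 5.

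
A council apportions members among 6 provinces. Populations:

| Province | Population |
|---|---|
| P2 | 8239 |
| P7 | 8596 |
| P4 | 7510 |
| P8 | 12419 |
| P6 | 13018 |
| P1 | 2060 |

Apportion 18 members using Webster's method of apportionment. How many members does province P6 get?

4

Standard divisor 51842/18 ≈ 2880.111; standard quotas: P2 2.861, P7 2.985, P4 2.608, P8 4.312, P6 4.520, P1 0.715.
Rounding to the nearest integer gives 3, 3, 3, 4, 5, 1 = 19 seats, so the divisor must be adjusted.
With modified divisor 2950: modified quotas P2 2.793, P7 2.914, P4 2.546, P8 4.210, P6 4.413, P1 0.698.
Rounding to the nearest integer: P2 3, P7 3, P4 3, P8 4, P6 4, P1 1 (total 18).
P6 receives 4.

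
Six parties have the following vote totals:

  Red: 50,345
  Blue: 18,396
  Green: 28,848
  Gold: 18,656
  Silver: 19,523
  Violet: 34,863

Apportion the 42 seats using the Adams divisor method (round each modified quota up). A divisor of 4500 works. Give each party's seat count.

With modified divisor 4500: modified quotas Red 11.188, Blue 4.088, Green 6.411, Gold 4.146, Silver 4.338, Violet 7.747.
Rounding up: Red 12, Blue 5, Green 7, Gold 5, Silver 5, Violet 8 (total 42).

Red 12, Blue 5, Green 7, Gold 5, Silver 5, Violet 8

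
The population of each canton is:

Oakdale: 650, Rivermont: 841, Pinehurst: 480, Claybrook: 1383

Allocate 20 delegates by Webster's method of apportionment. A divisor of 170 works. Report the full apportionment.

With modified divisor 170: modified quotas Oakdale 3.824, Rivermont 4.947, Pinehurst 2.824, Claybrook 8.135.
Rounding to the nearest integer: Oakdale 4, Rivermont 5, Pinehurst 3, Claybrook 8 (total 20).

Oakdale 4, Rivermont 5, Pinehurst 3, Claybrook 8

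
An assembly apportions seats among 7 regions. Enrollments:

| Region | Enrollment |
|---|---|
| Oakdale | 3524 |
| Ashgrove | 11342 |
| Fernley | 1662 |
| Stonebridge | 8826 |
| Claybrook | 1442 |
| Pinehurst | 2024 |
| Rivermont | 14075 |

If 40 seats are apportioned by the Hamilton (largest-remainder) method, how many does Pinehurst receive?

The standard divisor is 42895/40 ≈ 1072.375.
Standard quotas: Oakdale 3.2862, Ashgrove 10.5765, Fernley 1.5498, Stonebridge 8.2303, Claybrook 1.3447, Pinehurst 1.8874, Rivermont 13.1251.
Lower quotas: Oakdale 3, Ashgrove 10, Fernley 1, Stonebridge 8, Claybrook 1, Pinehurst 1, Rivermont 13 (sum 37, leaving 3 seats).
Remainders in descending order: Pinehurst 0.8874, Ashgrove 0.5765, Fernley 0.5498, Claybrook 0.3447, Oakdale 0.2862, Stonebridge 0.2303, Rivermont 0.1251.
The surplus seats go to Pinehurst, Ashgrove, Fernley.
Pinehurst receives 2.

2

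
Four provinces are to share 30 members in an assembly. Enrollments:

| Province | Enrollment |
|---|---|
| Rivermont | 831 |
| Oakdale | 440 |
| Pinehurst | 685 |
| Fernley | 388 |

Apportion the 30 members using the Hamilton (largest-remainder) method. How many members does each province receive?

Rivermont 11, Oakdale 5, Pinehurst 9, Fernley 5

Standard divisor: 2344 ÷ 30 ≈ 78.133.
Standard quotas: Rivermont 10.636, Oakdale 5.631, Pinehurst 8.767, Fernley 4.966.
Lower quotas: Rivermont 10, Oakdale 5, Pinehurst 8, Fernley 4 (sum 27, leaving 3 seats).
Remainders in descending order: Fernley 0.966, Pinehurst 0.767, Rivermont 0.636, Oakdale 0.631.
The surplus seats go to Fernley, Pinehurst, Rivermont.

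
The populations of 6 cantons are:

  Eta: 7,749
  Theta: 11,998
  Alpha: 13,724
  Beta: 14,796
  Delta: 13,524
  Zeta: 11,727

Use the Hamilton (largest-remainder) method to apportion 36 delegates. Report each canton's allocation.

The standard divisor is 73518/36 ≈ 2042.167.
Standard quotas: Eta 3.7945, Theta 5.8751, Alpha 6.7203, Beta 7.2452, Delta 6.6224, Zeta 5.7424.
Lower quotas: Eta 3, Theta 5, Alpha 6, Beta 7, Delta 6, Zeta 5 (sum 32, leaving 4 seats).
Remainders in descending order: Theta 0.8751, Eta 0.7945, Zeta 0.7424, Alpha 0.7203, Delta 0.6224, Beta 0.2452.
The surplus seats go to Theta, Eta, Zeta, Alpha.

Eta 4; Theta 6; Alpha 7; Beta 7; Delta 6; Zeta 6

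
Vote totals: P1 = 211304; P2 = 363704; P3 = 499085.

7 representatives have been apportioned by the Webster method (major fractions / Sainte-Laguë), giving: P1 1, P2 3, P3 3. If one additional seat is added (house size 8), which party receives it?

Priority for the next seat is population ÷ (current seats + 0.5).
Priorities: P1 140869.333, P2 103915.429, P3 142595.714.
Highest priority: P3.

P3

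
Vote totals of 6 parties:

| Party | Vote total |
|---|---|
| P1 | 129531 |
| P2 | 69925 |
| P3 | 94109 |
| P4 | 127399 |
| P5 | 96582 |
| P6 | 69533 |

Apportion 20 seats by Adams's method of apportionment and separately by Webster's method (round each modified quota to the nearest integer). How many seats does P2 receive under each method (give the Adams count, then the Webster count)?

3 and 2

Adams: P1 4, P2 3, P3 3, P4 4, P5 3, P6 3.
Webster: P1 5, P2 2, P3 3, P4 5, P5 3, P6 2.
P2 gets 3 under Adams and 2 under Webster.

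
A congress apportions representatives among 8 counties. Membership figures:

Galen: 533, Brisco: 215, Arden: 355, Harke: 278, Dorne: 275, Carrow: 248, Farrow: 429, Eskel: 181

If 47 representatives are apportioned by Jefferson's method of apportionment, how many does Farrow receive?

Standard divisor 2514/47 ≈ 53.489; standard quotas: Galen 9.965, Brisco 4.019, Arden 6.637, Harke 5.197, Dorne 5.141, Carrow 4.636, Farrow 8.020, Eskel 3.384.
Rounding down gives 9, 4, 6, 5, 5, 4, 8, 3 = 44 seats, so the divisor must be adjusted.
With modified divisor 49: modified quotas Galen 10.878, Brisco 4.388, Arden 7.245, Harke 5.673, Dorne 5.612, Carrow 5.061, Farrow 8.755, Eskel 3.694.
Rounding down: Galen 10, Brisco 4, Arden 7, Harke 5, Dorne 5, Carrow 5, Farrow 8, Eskel 3 (total 47).
Farrow receives 8.

8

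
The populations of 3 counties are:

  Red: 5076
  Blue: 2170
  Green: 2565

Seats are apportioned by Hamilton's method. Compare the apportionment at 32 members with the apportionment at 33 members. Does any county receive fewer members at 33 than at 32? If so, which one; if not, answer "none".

At 32 seats: Red 17, Blue 7, Green 8.
At 33 seats: Red 17, Blue 7, Green 9.
No county's allocation decreased.

none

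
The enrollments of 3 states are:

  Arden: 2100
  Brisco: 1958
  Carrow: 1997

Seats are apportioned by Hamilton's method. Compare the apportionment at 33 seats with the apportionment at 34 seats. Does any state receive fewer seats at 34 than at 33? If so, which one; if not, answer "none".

At 33 seats: Arden 11, Brisco 11, Carrow 11.
At 34 seats: Arden 12, Brisco 11, Carrow 11.
No state's allocation decreased.

none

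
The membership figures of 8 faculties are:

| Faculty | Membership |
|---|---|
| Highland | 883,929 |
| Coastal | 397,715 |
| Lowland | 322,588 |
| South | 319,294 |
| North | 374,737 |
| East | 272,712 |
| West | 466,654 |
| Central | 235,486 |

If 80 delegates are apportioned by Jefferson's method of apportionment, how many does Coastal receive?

10

Standard divisor 3273115/80 ≈ 40913.938; standard quotas: Highland 21.605, Coastal 9.721, Lowland 7.885, South 7.804, North 9.159, East 6.666, West 11.406, Central 5.756.
Rounding down gives 21, 9, 7, 7, 9, 6, 11, 5 = 75 seats, so the divisor must be adjusted.
With modified divisor 39100: modified quotas Highland 22.607, Coastal 10.172, Lowland 8.250, South 8.166, North 9.584, East 6.975, West 11.935, Central 6.023.
Rounding down: Highland 22, Coastal 10, Lowland 8, South 8, North 9, East 6, West 11, Central 6 (total 80).
Coastal receives 10.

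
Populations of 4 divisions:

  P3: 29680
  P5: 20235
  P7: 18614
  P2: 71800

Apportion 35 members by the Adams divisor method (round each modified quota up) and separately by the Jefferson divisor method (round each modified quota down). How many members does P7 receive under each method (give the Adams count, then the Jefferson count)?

Adams: P3 8, P5 5, P7 5, P2 17.
Jefferson: P3 7, P5 5, P7 4, P2 19.
P7 gets 5 under Adams and 4 under Jefferson.

5 and 4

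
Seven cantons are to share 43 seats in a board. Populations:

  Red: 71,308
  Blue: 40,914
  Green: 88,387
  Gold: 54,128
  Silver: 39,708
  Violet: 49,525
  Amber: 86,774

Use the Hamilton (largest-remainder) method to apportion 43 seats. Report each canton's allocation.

Red 7, Blue 4, Green 9, Gold 5, Silver 4, Violet 5, Amber 9

Total 430744; standard divisor 430744/43 ≈ 10017.302.
Standard quotas: Red 7.1185, Blue 4.0843, Green 8.8234, Gold 5.4035, Silver 3.9639, Violet 4.9439, Amber 8.6624.
Lower quotas: Red 7, Blue 4, Green 8, Gold 5, Silver 3, Violet 4, Amber 8 (sum 39, leaving 4 seats).
Remainders in descending order: Silver 0.9639, Violet 0.9439, Green 0.8234, Amber 0.6624, Gold 0.4035, Red 0.1185, Blue 0.0843.
The surplus seats go to Silver, Violet, Green, Amber.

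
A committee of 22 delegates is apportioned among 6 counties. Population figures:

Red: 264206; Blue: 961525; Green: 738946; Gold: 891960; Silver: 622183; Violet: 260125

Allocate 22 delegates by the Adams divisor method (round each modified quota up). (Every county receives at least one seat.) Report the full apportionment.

Standard divisor 3738945/22 ≈ 169952.045; standard quotas: Red 1.555, Blue 5.658, Green 4.348, Gold 5.248, Silver 3.661, Violet 1.531.
Rounding up gives 2, 6, 5, 6, 4, 2 = 25 seats, so the divisor must be adjusted.
With modified divisor 199800: modified quotas Red 1.322, Blue 4.812, Green 3.698, Gold 4.464, Silver 3.114, Violet 1.302.
Rounding up: Red 2, Blue 5, Green 4, Gold 5, Silver 4, Violet 2 (total 22).

Red 2, Blue 5, Green 4, Gold 5, Silver 4, Violet 2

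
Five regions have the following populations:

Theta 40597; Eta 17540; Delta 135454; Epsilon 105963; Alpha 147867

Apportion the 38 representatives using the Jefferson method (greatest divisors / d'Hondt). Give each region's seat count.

Theta: 3, Eta: 1, Delta: 12, Epsilon: 9, Alpha: 13

Standard divisor 447421/38 ≈ 11774.237; standard quotas: Theta 3.448, Eta 1.490, Delta 11.504, Epsilon 9.000, Alpha 12.559.
Rounding down gives 3, 1, 11, 8, 12 = 35 seats, so the divisor must be adjusted.
With modified divisor 10900: modified quotas Theta 3.724, Eta 1.609, Delta 12.427, Epsilon 9.721, Alpha 13.566.
Rounding down: Theta 3, Eta 1, Delta 12, Epsilon 9, Alpha 13 (total 38).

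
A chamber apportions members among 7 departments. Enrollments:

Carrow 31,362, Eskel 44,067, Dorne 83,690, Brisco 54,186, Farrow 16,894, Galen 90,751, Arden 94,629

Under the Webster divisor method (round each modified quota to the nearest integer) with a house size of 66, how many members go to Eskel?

7

Standard divisor 415579/66 ≈ 6296.652; standard quotas: Carrow 4.981, Eskel 6.998, Dorne 13.291, Brisco 8.606, Farrow 2.683, Galen 14.413, Arden 15.028.
Rounding to the nearest integer gives Carrow 5, Eskel 7, Dorne 13, Brisco 9, Farrow 3, Galen 14, Arden 15 — total 66, matching the house size, so no adjustment is needed.
Eskel receives 7.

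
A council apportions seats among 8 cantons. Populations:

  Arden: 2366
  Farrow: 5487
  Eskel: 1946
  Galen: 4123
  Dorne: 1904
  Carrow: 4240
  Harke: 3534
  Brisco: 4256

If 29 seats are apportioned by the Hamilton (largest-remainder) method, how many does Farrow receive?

The standard divisor is 27856/29 ≈ 960.552.
Standard quotas: Arden 2.4632, Farrow 5.7123, Eskel 2.0259, Galen 4.2923, Dorne 1.9822, Carrow 4.4141, Harke 3.6791, Brisco 4.4308.
Lower quotas: Arden 2, Farrow 5, Eskel 2, Galen 4, Dorne 1, Carrow 4, Harke 3, Brisco 4 (sum 25, leaving 4 seats).
Remainders in descending order: Dorne 0.9822, Farrow 0.7123, Harke 0.6791, Arden 0.4632, Brisco 0.4308, Carrow 0.4141, Galen 0.2923, Eskel 0.0259.
Largest remainders: Dorne, Farrow, Harke, Arden receive the extra seats.
Farrow receives 6.

6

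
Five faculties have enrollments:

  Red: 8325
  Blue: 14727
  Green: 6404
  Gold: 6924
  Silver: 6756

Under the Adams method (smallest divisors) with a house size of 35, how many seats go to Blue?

11

Standard divisor 43136/35 ≈ 1232.457; standard quotas: Red 6.755, Blue 11.949, Green 5.196, Gold 5.618, Silver 5.482.
Rounding up gives 7, 12, 6, 6, 6 = 37 seats, so the divisor must be adjusted.
With modified divisor 1345: modified quotas Red 6.190, Blue 10.949, Green 4.761, Gold 5.148, Silver 5.023.
Rounding up: Red 7, Blue 11, Green 5, Gold 6, Silver 6 (total 35).
Blue receives 11.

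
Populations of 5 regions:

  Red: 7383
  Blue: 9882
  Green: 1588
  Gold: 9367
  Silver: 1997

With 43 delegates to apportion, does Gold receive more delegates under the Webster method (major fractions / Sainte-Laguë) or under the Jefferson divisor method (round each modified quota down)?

Jefferson

Webster: Red 11, Blue 14, Green 2, Gold 13, Silver 3.
Jefferson: Red 11, Blue 14, Green 2, Gold 14, Silver 2.
Gold gets 13 under Webster and 14 under Jefferson.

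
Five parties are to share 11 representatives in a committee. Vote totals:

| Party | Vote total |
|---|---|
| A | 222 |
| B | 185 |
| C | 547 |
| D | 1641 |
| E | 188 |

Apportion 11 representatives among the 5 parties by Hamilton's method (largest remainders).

Total 2783; standard divisor 2783/11 = 253.
Standard quotas: A 0.877, B 0.731, C 2.162, D 6.486, E 0.743.
Lower quotas: A 0, B 0, C 2, D 6, E 0 (sum 8, leaving 3 seats).
Remainders in descending order: A 0.877, E 0.743, B 0.731, D 0.486, C 0.162.
The surplus seats go to A, E, B.

A=1; B=1; C=2; D=6; E=1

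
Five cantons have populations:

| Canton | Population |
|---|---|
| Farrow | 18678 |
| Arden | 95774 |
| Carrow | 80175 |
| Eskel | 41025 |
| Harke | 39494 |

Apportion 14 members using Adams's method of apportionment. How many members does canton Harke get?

Standard divisor 275146/14 ≈ 19653.286; standard quotas: Farrow 0.950, Arden 4.873, Carrow 4.079, Eskel 2.087, Harke 2.010.
Rounding up gives 1, 5, 5, 3, 3 = 17 seats, so the divisor must be adjusted.
With modified divisor 22200: modified quotas Farrow 0.841, Arden 4.314, Carrow 3.611, Eskel 1.848, Harke 1.779.
Rounding up: Farrow 1, Arden 5, Carrow 4, Eskel 2, Harke 2 (total 14).
Harke receives 2.

2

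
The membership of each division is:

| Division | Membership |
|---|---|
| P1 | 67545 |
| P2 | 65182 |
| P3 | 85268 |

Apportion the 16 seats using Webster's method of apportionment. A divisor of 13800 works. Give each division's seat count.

P1: 5; P2: 5; P3: 6

With modified divisor 13800: modified quotas P1 4.895, P2 4.723, P3 6.179.
Rounding to the nearest integer: P1 5, P2 5, P3 6 (total 16).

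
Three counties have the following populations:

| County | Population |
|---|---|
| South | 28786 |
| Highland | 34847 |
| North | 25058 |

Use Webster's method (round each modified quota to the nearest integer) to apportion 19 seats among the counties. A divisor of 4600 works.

South=6; Highland=8; North=5

With modified divisor 4600: modified quotas South 6.258, Highland 7.575, North 5.447.
Rounding to the nearest integer: South 6, Highland 8, North 5 (total 19).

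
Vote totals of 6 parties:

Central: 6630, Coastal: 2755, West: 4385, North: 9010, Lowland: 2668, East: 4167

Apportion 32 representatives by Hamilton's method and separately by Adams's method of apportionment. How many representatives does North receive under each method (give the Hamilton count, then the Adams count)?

Hamilton: Central 7, Coastal 3, West 5, North 10, Lowland 3, East 4.
Adams: Central 7, Coastal 3, West 5, North 9, Lowland 3, East 5.
North gets 10 under Hamilton and 9 under Adams.

10 and 9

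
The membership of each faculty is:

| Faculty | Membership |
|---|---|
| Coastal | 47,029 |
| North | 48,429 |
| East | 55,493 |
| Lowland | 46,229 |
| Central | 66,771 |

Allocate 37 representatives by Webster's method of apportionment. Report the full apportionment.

Coastal=7; North=7; East=8; Lowland=6; Central=9

Standard divisor 263951/37 ≈ 7133.811; standard quotas: Coastal 6.592, North 6.789, East 7.779, Lowland 6.480, Central 9.360.
Rounding to the nearest integer gives Coastal 7, North 7, East 8, Lowland 6, Central 9 — total 37, matching the house size, so no adjustment is needed.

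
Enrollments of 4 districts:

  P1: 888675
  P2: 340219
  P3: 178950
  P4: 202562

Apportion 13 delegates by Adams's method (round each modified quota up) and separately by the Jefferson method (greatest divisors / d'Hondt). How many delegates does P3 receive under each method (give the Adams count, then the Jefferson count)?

Adams: P1 6, P2 3, P3 2, P4 2.
Jefferson: P1 8, P2 3, P3 1, P4 1.
P3 gets 2 under Adams and 1 under Jefferson.

2 and 1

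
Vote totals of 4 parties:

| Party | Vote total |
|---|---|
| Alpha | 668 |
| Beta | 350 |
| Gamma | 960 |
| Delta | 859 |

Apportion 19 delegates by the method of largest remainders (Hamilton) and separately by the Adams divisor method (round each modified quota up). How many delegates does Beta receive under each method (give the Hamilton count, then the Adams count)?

Hamilton: Alpha 5, Beta 2, Gamma 6, Delta 6.
Adams: Alpha 4, Beta 3, Gamma 6, Delta 6.
Beta gets 2 under Hamilton and 3 under Adams.

2 and 3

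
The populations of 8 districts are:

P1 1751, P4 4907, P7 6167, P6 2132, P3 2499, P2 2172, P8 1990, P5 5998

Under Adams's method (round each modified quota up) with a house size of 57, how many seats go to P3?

5

Standard divisor 27616/57 ≈ 484.491; standard quotas: P1 3.614, P4 10.128, P7 12.729, P6 4.400, P3 5.158, P2 4.483, P8 4.107, P5 12.380.
Rounding up gives 4, 11, 13, 5, 6, 5, 5, 13 = 62 seats, so the divisor must be adjusted.
With modified divisor 520: modified quotas P1 3.367, P4 9.437, P7 11.860, P6 4.100, P3 4.806, P2 4.177, P8 3.827, P5 11.535.
Rounding up: P1 4, P4 10, P7 12, P6 5, P3 5, P2 5, P8 4, P5 12 (total 57).
P3 receives 5.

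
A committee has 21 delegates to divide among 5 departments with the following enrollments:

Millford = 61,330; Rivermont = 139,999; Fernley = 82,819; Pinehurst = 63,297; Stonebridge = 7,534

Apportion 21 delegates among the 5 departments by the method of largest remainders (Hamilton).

Total 354979; standard divisor 354979/21 ≈ 16903.762.
Standard quotas: Millford 3.6282, Rivermont 8.2821, Fernley 4.8994, Pinehurst 3.7446, Stonebridge 0.4457.
Lower quotas: Millford 3, Rivermont 8, Fernley 4, Pinehurst 3, Stonebridge 0 (sum 18, leaving 3 seats).
Remainders in descending order: Fernley 0.8994, Pinehurst 0.7446, Millford 0.6282, Stonebridge 0.4457, Rivermont 0.2821.
Largest remainders: Fernley, Pinehurst, Millford receive the extra seats.

Millford 4, Rivermont 8, Fernley 5, Pinehurst 4, Stonebridge 0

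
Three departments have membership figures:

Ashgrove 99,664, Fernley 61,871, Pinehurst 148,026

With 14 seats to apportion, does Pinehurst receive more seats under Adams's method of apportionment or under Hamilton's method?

Adams: Ashgrove 5, Fernley 3, Pinehurst 6.
Hamilton: Ashgrove 4, Fernley 3, Pinehurst 7.
Pinehurst gets 6 under Adams and 7 under Hamilton.

Hamilton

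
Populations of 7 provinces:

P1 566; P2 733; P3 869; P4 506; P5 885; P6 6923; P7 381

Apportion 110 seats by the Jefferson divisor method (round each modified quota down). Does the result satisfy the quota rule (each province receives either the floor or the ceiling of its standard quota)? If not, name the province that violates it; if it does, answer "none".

Standard quotas: P1 5.731, P2 7.422, P3 8.800, P4 5.124, P5 8.962, P6 70.103, P7 3.858.
Jefferson allocation: P1 5, P2 7, P3 9, P4 5, P5 9, P6 72, P7 3.
P6 has quota 70.103 (lower 70, upper 71) but receives 72 — outside the quota interval.

P6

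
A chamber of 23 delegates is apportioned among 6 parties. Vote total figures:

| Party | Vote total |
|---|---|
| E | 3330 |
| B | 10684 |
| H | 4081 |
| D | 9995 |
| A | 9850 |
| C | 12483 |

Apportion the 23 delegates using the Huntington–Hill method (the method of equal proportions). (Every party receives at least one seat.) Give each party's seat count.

E: 2, B: 5, H: 2, D: 4, A: 4, C: 6

With divisor 2257: modified quotas E 1.475, B 4.734, H 1.808, D 4.428, A 4.364, C 5.531.
Geometric-mean thresholds: E √(1·2)=1.414, B √(4·5)=4.472, H √(1·2)=1.414, D √(4·5)=4.472, A √(4·5)=4.472, C √(5·6)=5.477.
Each quota rounded against its threshold gives E 2, B 5, H 2, D 4, A 4, C 6 (total 23).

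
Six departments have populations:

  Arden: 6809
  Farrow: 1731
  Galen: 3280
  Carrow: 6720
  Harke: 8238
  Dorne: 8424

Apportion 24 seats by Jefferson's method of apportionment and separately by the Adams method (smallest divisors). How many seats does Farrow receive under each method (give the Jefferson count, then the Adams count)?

Jefferson: Arden 5, Farrow 1, Galen 2, Carrow 4, Harke 6, Dorne 6.
Adams: Arden 5, Farrow 2, Galen 2, Carrow 4, Harke 5, Dorne 6.
Farrow gets 1 under Jefferson and 2 under Adams.

1 and 2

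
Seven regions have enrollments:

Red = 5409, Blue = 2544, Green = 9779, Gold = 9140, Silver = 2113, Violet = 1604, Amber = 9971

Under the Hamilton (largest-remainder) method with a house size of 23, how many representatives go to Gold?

The standard divisor is 40560/23 ≈ 1763.478.
Standard quotas: Red 3.0672, Blue 1.4426, Green 5.5453, Gold 5.1829, Silver 1.1982, Violet 0.9096, Amber 5.6542.
Lower quotas: Red 3, Blue 1, Green 5, Gold 5, Silver 1, Violet 0, Amber 5 (sum 20, leaving 3 seats).
Remainders in descending order: Violet 0.9096, Amber 0.6542, Green 0.5453, Blue 0.4426, Silver 0.1982, Gold 0.1829, Red 0.0672.
Largest remainders: Violet, Amber, Green receive the extra seats.
Gold receives 5.

5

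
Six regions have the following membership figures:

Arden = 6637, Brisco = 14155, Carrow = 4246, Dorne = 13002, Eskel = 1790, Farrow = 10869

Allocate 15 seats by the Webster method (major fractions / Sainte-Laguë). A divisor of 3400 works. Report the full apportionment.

With modified divisor 3400: modified quotas Arden 1.952, Brisco 4.163, Carrow 1.249, Dorne 3.824, Eskel 0.526, Farrow 3.197.
Rounding to the nearest integer: Arden 2, Brisco 4, Carrow 1, Dorne 4, Eskel 1, Farrow 3 (total 15).

Arden 2; Brisco 4; Carrow 1; Dorne 4; Eskel 1; Farrow 3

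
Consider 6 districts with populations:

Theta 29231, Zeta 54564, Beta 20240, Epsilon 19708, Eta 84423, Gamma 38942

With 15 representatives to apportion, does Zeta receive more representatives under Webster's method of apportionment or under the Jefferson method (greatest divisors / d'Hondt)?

Webster: Theta 2, Zeta 4, Beta 1, Epsilon 1, Eta 5, Gamma 2.
Jefferson: Theta 2, Zeta 3, Beta 1, Epsilon 1, Eta 6, Gamma 2.
Zeta gets 4 under Webster and 3 under Jefferson.

Webster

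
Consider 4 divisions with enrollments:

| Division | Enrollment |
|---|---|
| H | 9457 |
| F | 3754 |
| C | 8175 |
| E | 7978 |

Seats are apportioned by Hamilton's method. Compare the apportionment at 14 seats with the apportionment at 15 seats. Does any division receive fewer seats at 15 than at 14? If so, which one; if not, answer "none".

At 14 seats: H 4, F 2, C 4, E 4.
At 15 seats: H 5, F 2, C 4, E 4.
No division's allocation decreased.

none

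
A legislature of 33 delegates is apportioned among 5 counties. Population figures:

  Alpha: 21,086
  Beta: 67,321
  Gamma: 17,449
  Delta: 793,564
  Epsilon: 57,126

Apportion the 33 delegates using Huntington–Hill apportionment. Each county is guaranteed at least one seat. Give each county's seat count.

With divisor 29406: modified quotas Alpha 0.717, Beta 2.289, Gamma 0.593, Delta 26.986, Epsilon 1.943.
Geometric-mean thresholds: Alpha (min 1), Beta √(2·3)=2.449, Gamma (min 1), Delta √(26·27)=26.495, Epsilon √(1·2)=1.414.
Each quota rounded against its threshold gives Alpha 1, Beta 2, Gamma 1, Delta 27, Epsilon 2 (total 33).

Alpha 1, Beta 2, Gamma 1, Delta 27, Epsilon 2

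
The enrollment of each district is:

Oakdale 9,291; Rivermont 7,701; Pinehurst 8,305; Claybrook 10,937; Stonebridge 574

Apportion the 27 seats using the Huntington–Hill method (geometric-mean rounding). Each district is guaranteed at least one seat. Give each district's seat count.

With divisor 1420: modified quotas Oakdale 6.543, Rivermont 5.423, Pinehurst 5.849, Claybrook 7.702, Stonebridge 0.404.
Geometric-mean thresholds: Oakdale √(6·7)=6.481, Rivermont √(5·6)=5.477, Pinehurst √(5·6)=5.477, Claybrook √(7·8)=7.483, Stonebridge (min 1).
Each quota rounded against its threshold gives Oakdale 7, Rivermont 5, Pinehurst 6, Claybrook 8, Stonebridge 1 (total 27).

Oakdale=7; Rivermont=5; Pinehurst=6; Claybrook=8; Stonebridge=1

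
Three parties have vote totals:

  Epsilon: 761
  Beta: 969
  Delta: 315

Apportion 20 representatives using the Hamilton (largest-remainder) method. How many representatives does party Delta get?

3

Standard divisor: 2045 ÷ 20 ≈ 102.25.
Standard quotas: Epsilon 7.443, Beta 9.477, Delta 3.081.
Lower quotas: Epsilon 7, Beta 9, Delta 3 (sum 19, leaving 1 seat).
Remainders in descending order: Beta 0.477, Epsilon 0.443, Delta 0.081.
Largest remainder: Beta receives the extra seat.
Delta receives 3.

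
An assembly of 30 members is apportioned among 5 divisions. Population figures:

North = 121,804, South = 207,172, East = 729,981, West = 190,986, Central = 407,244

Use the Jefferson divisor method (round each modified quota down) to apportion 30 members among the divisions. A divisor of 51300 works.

North 2, South 4, East 14, West 3, Central 7

With modified divisor 51300: modified quotas North 2.374, South 4.038, East 14.230, West 3.723, Central 7.938.
Rounding down: North 2, South 4, East 14, West 3, Central 7 (total 30).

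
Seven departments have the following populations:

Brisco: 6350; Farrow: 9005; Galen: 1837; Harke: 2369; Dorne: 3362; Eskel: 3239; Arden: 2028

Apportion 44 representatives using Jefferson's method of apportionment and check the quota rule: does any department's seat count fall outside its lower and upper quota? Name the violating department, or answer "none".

none

Standard quotas: Brisco 9.911, Farrow 14.055, Galen 2.867, Harke 3.698, Dorne 5.248, Eskel 5.056, Arden 3.165.
Jefferson allocation: Brisco 10, Farrow 15, Galen 3, Harke 3, Dorne 5, Eskel 5, Arden 3.
Every allocation lies between the lower and upper quota.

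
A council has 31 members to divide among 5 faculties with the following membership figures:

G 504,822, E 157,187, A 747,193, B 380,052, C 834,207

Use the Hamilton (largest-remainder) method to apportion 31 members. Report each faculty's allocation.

Total 2623461; standard divisor 2623461/31 ≈ 84627.774.
Standard quotas: G 5.9652, E 1.8574, A 8.8292, B 4.4909, C 9.8574.
Lower quotas: G 5, E 1, A 8, B 4, C 9 (sum 27, leaving 4 seats).
Remainders in descending order: G 0.9652, E 0.8574, C 0.8574, A 0.8292, B 0.4909.
Largest remainders: G, E, C, A receive the extra seats.

G=6; E=2; A=9; B=4; C=10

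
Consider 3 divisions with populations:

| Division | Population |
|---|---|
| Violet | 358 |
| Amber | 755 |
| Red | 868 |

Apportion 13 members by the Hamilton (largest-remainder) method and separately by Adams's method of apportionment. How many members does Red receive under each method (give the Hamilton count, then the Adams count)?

Hamilton: Violet 2, Amber 5, Red 6.
Adams: Violet 3, Amber 5, Red 5.
Red gets 6 under Hamilton and 5 under Adams.

6 and 5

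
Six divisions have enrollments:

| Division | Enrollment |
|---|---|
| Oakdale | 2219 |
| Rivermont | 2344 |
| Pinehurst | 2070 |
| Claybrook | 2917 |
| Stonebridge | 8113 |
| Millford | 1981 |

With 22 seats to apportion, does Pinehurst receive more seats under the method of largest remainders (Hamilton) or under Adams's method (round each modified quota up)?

Hamilton: Oakdale 3, Rivermont 3, Pinehurst 2, Claybrook 3, Stonebridge 9, Millford 2.
Adams: Oakdale 3, Rivermont 3, Pinehurst 3, Claybrook 3, Stonebridge 8, Millford 2.
Pinehurst gets 2 under Hamilton and 3 under Adams.

Adams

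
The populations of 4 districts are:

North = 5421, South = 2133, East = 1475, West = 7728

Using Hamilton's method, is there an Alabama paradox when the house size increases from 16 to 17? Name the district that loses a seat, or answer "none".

At 16 seats: North 5, South 2, East 2, West 7.
At 17 seats: North 6, South 2, East 1, West 8.
East drops from 2 to 1.

East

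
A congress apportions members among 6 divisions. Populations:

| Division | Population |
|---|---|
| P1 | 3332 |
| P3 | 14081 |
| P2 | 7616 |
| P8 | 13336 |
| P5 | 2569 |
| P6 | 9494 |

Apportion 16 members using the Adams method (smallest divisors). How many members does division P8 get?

4

Standard divisor 50428/16 ≈ 3151.75; standard quotas: P1 1.057, P3 4.468, P2 2.416, P8 4.231, P5 0.815, P6 3.012.
Rounding up gives 2, 5, 3, 5, 1, 4 = 20 seats, so the divisor must be adjusted.
With modified divisor 3700: modified quotas P1 0.901, P3 3.806, P2 2.058, P8 3.604, P5 0.694, P6 2.566.
Rounding up: P1 1, P3 4, P2 3, P8 4, P5 1, P6 3 (total 16).
P8 receives 4.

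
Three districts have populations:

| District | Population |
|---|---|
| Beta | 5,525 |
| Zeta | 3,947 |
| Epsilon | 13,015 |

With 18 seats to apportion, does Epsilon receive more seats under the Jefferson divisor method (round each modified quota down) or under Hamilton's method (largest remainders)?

Jefferson

Jefferson: Beta 4, Zeta 3, Epsilon 11.
Hamilton: Beta 5, Zeta 3, Epsilon 10.
Epsilon gets 11 under Jefferson and 10 under Hamilton.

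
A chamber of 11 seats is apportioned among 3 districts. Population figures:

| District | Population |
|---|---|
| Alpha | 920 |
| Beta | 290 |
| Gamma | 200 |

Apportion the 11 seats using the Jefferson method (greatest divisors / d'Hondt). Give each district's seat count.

Alpha: 8, Beta: 2, Gamma: 1

Standard divisor 1410/11 ≈ 128.182; standard quotas: Alpha 7.177, Beta 2.262, Gamma 1.560.
Rounding down gives 7, 2, 1 = 10 seats, so the divisor must be adjusted.
With modified divisor 110: modified quotas Alpha 8.364, Beta 2.636, Gamma 1.818.
Rounding down: Alpha 8, Beta 2, Gamma 1 (total 11).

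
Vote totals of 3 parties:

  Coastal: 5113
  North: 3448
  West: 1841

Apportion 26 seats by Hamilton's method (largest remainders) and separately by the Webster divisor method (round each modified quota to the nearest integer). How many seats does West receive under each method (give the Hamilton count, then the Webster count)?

4 and 5

Hamilton: Coastal 13, North 9, West 4.
Webster: Coastal 13, North 8, West 5.
West gets 4 under Hamilton and 5 under Webster.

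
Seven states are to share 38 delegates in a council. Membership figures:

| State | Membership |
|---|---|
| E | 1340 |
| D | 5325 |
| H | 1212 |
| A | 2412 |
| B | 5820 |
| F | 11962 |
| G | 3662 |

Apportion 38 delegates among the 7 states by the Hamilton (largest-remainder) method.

E 2, D 6, H 2, A 3, B 7, F 14, G 4

Total 31733; standard divisor 31733/38 ≈ 835.079.
Standard quotas: E 1.6046, D 6.3766, H 1.4514, A 2.8883, B 6.9694, F 14.3244, G 4.3852.
Lower quotas: E 1, D 6, H 1, A 2, B 6, F 14, G 4 (sum 34, leaving 4 seats).
Remainders in descending order: B 0.9694, A 0.8883, E 0.6046, H 0.4514, G 0.3852, D 0.3766, F 0.3244.
The surplus seats go to B, A, E, H.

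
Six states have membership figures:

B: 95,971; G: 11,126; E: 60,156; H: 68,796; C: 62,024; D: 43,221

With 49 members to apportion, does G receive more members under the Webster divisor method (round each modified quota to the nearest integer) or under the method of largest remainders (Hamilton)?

Webster: B 14, G 2, E 8, H 10, C 9, D 6.
Hamilton: B 14, G 1, E 9, H 10, C 9, D 6.
G gets 2 under Webster and 1 under Hamilton.

Webster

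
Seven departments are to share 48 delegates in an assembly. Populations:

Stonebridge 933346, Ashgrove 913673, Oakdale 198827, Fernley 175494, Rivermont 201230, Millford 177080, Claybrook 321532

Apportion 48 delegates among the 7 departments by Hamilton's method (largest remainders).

Stonebridge 16, Ashgrove 15, Oakdale 3, Fernley 3, Rivermont 3, Millford 3, Claybrook 5

Standard divisor: 2921182 ÷ 48 ≈ 60857.958.
Standard quotas: Stonebridge 15.3365, Ashgrove 15.0132, Oakdale 3.2671, Fernley 2.8837, Rivermont 3.3066, Millford 2.9097, Claybrook 5.2833.
Lower quotas: Stonebridge 15, Ashgrove 15, Oakdale 3, Fernley 2, Rivermont 3, Millford 2, Claybrook 5 (sum 45, leaving 3 seats).
Remainders in descending order: Millford 0.9097, Fernley 0.8837, Stonebridge 0.3365, Rivermont 0.3066, Claybrook 0.2833, Oakdale 0.2671, Ashgrove 0.0132.
The surplus seats go to Millford, Fernley, Stonebridge.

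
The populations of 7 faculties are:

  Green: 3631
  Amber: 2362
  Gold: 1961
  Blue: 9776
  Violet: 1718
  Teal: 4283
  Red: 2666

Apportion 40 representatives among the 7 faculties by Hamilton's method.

The standard divisor is 26397/40 ≈ 659.925.
Standard quotas: Green 5.5021, Amber 3.5792, Gold 2.9715, Blue 14.8138, Violet 2.6033, Teal 6.4901, Red 4.0399.
Lower quotas: Green 5, Amber 3, Gold 2, Blue 14, Violet 2, Teal 6, Red 4 (sum 36, leaving 4 seats).
Remainders in descending order: Gold 0.9715, Blue 0.8138, Violet 0.6033, Amber 0.5792, Green 0.5021, Teal 0.4901, Red 0.0399.
Largest remainders: Gold, Blue, Violet, Amber receive the extra seats.

Green: 5, Amber: 4, Gold: 3, Blue: 15, Violet: 3, Teal: 6, Red: 4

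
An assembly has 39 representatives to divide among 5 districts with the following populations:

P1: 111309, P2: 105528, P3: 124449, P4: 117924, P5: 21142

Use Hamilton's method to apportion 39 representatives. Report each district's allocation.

P1 9, P2 8, P3 10, P4 10, P5 2

Standard divisor: 480352 ÷ 39 ≈ 12316.718.
Standard quotas: P1 9.0372, P2 8.5679, P3 10.1041, P4 9.5743, P5 1.7165.
Lower quotas: P1 9, P2 8, P3 10, P4 9, P5 1 (sum 37, leaving 2 seats).
Remainders in descending order: P5 0.7165, P4 0.5743, P2 0.5679, P3 0.1041, P1 0.0372.
Largest remainders: P5, P4 receive the extra seats.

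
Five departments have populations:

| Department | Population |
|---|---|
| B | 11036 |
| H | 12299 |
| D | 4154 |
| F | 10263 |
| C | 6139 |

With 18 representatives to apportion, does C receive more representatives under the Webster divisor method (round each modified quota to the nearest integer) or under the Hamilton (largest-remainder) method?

Webster

Webster: B 4, H 5, D 2, F 4, C 3.
Hamilton: B 5, H 5, D 2, F 4, C 2.
C gets 3 under Webster and 2 under Hamilton.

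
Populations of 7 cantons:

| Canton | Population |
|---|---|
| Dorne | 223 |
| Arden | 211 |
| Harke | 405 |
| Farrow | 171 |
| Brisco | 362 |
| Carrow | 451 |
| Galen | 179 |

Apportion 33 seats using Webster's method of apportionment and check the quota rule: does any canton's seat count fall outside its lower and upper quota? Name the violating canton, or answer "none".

Standard quotas: Dorne 3.676, Arden 3.478, Harke 6.676, Farrow 2.819, Brisco 5.967, Carrow 7.434, Galen 2.951.
Webster allocation: Dorne 4, Arden 3, Harke 7, Farrow 3, Brisco 6, Carrow 7, Galen 3.
Every allocation lies between the lower and upper quota.

none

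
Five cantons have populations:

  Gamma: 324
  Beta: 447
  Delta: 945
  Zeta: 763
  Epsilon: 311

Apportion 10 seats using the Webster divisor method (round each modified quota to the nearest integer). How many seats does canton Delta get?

3

Standard divisor 2790/10 ≈ 279; standard quotas: Gamma 1.161, Beta 1.602, Delta 3.387, Zeta 2.735, Epsilon 1.115.
Rounding to the nearest integer gives Gamma 1, Beta 2, Delta 3, Zeta 3, Epsilon 1 — total 10, matching the house size, so no adjustment is needed.
Delta receives 3.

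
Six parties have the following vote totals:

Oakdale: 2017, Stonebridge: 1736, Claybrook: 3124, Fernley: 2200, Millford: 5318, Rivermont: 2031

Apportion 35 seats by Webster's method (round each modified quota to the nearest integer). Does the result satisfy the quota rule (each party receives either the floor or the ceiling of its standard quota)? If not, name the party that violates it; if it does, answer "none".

Standard quotas: Oakdale 4.298, Stonebridge 3.699, Claybrook 6.657, Fernley 4.688, Millford 11.331, Rivermont 4.328.
Webster allocation: Oakdale 4, Stonebridge 4, Claybrook 7, Fernley 5, Millford 11, Rivermont 4.
Every allocation lies between the lower and upper quota.

none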